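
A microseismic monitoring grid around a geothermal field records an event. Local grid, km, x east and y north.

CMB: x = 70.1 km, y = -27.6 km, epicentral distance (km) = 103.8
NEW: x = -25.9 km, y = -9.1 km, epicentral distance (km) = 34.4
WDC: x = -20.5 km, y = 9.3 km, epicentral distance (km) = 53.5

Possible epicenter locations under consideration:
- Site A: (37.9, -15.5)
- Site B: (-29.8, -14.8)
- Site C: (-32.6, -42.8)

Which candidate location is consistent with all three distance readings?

Site C

For each candidate, compare |candidate − station| to the reported distance:
Site A: residuals CMB 69.4, NEW 29.7, WDC 9.9 → max 69.4 km
Site B: residuals CMB 3.1, NEW 27.5, WDC 27.7 → max 27.7 km
Site C: residuals CMB 0.0, NEW 0.0, WDC 0.0 → max 0.0 km
Only Site C has all residuals ≈ 0.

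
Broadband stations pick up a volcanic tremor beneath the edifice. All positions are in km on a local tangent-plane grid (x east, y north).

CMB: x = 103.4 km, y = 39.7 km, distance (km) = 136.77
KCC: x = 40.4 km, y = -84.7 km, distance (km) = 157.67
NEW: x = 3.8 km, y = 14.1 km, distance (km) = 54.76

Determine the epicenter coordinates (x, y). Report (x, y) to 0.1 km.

Circle about each station: (x − 103.4)² + (y − 39.7)² = 136.77²; (x − 40.4)² + (y + 84.7)² = 157.67²; (x − 3.8)² + (y − 14.1)² = 54.76².
Subtracting the CMB equation from the KCC and NEW equations removes the quadratic terms:
-126.0 x − 248.8 y = -9615.20
-199.2 x − 51.2 y = 3652.98
Solving the 2×2 system: x ≈ -32.5, y ≈ 55.1 km.

-32.5 km east, 55.1 km north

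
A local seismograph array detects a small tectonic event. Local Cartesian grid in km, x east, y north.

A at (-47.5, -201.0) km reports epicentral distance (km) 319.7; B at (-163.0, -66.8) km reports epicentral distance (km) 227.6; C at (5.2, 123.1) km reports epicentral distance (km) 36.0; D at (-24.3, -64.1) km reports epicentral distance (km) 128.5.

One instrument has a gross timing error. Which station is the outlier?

Solve using three stations at a time. Using A, B, C (subtract circle equations pairwise → linear system) gives (x, y) ≈ (-30.5, 118.2).
Distances from that point to each station vs reported:
  A: calculated 319.7 vs reported 319.7 → residual 0.0 km
  B: calculated 227.6 vs reported 227.6 → residual 0.0 km
  C: calculated 36.0 vs reported 36.0 → residual 0.0 km
  D: calculated 182.5 vs reported 128.5 → residual 54.0 km
A, B, C are mutually consistent (residuals ≈ 0); D is off by 54.0 km.

D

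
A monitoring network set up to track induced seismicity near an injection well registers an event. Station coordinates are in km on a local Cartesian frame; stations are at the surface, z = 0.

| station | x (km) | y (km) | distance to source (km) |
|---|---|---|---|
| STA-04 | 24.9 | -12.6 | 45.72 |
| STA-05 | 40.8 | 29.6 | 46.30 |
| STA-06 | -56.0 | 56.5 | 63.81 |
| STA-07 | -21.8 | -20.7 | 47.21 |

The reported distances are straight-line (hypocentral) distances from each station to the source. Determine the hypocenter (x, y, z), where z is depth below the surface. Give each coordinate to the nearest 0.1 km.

x ≈ -3.6 km, y ≈ 21.6 km, depth ≈ 10.4 km

Each station gives a sphere (x−x_i)² + (y−y_i)² + z² = d_i² (stations at z=0).
Subtracting the STA-04 sphere from STA-05 and STA-06: z² cancels, leaving linear equations in x and y:
31.8 x + 84.4 y = 1708.66
-161.8 x + 138.2 y = 3568.08
Solving: x ≈ -3.602, y ≈ 21.602 km (keep extra digits for the depth step; rounded: -3.6, 21.6).
Then from the STA-04 sphere: z² = 45.72² − (x − 24.9)² − (y + 12.6)² with x = -3.602, y = 21.602, so z ≈ 10.401 ≈ 10.4 km.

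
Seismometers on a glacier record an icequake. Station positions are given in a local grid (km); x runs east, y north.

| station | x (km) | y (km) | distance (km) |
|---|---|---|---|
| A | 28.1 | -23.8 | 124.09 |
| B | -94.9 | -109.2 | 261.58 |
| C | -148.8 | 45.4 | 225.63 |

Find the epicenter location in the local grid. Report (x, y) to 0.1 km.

71.9 km east, 92.3 km north

Circle about each station: (x − 28.1)² + (y + 23.8)² = 124.09²; (x + 94.9)² + (y + 109.2)² = 261.58²; (x + 148.8)² + (y − 45.4)² = 225.63².
Subtracting the A equation from the B and C equations removes the quadratic terms:
-246.0 x − 170.8 y = -33451.17
-353.8 x + 138.4 y = -12664.02
Solving the 2×2 system: x ≈ 71.9, y ≈ 92.3 km.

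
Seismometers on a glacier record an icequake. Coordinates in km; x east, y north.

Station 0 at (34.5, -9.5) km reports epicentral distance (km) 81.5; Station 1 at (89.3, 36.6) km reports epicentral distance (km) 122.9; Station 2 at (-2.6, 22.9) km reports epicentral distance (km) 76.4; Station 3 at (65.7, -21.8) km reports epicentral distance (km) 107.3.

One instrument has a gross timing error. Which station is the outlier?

Station 1

Solve using three stations at a time. Using Station 0, Station 2, Station 3 (subtract circle equations pairwise → linear system) gives (x, y) ≈ (-39.1, -43.9).
Distances from that point to each station vs reported:
  Station 0: calculated 81.3 vs reported 81.5 → residual 0.2 km
  Station 1: calculated 151.6 vs reported 122.9 → residual 28.7 km
  Station 2: calculated 76.1 vs reported 76.4 → residual 0.3 km
  Station 3: calculated 107.1 vs reported 107.3 → residual 0.2 km
Station 0, Station 2, Station 3 are mutually consistent (residuals ≈ 0); Station 1 is off by 28.7 km.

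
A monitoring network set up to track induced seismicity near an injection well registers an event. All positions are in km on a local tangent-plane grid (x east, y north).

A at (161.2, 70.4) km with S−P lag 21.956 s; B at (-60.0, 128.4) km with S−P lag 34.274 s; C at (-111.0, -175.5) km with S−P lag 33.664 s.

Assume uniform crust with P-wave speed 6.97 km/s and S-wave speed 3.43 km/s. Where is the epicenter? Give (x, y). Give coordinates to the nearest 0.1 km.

Distance from S−P lag: d = Δt · v_P v_S / (v_P − v_S) = Δt · (6.97·3.43)/(6.97−3.43) ≈ 6.7534·Δt.
So d_A = 148.28, d_B = 231.47, d_C = 227.35 km.
Circle about each station: (x − 161.2)² + (y − 70.4)² = 148.28²; (x + 60.0)² + (y − 128.4)² = 231.47²; (x + 111.0)² + (y + 175.5)² = 227.35².
Subtracting the A equation from the B and C equations removes the quadratic terms:
-442.4 x + 116.0 y = -42446.44
-544.4 x − 491.8 y = -17521.41
Solving the 2×2 system: x ≈ 81.6, y ≈ -54.7 km.
Check against A (with the unrounded x, y): √((x − 161.2)²+(y − 70.4)²) = 148.28 ≈ 148.28 km. ✓

81.6 km east, -54.7 km north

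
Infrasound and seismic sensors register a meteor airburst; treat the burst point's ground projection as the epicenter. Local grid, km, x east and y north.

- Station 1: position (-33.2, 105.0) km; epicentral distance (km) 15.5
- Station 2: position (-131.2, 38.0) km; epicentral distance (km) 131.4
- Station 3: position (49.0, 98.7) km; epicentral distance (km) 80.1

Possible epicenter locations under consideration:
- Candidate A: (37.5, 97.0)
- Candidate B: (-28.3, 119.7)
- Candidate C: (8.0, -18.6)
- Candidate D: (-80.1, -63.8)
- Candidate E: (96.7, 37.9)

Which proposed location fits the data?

Candidate B

For each candidate, compare |candidate − station| to the reported distance:
Candidate A: residuals Station 1 55.7, Station 2 47.3, Station 3 68.5 → max 68.5 km
Candidate B: residuals Station 1 0.0, Station 2 0.0, Station 3 0.0 → max 0.0 km
Candidate C: residuals Station 1 114.8, Station 2 18.9, Station 3 44.2 → max 114.8 km
Candidate D: residuals Station 1 159.7, Station 2 17.5, Station 3 127.4 → max 159.7 km
Candidate E: residuals Station 1 130.7, Station 2 96.5, Station 3 2.8 → max 130.7 km
Only Candidate B has all residuals ≈ 0.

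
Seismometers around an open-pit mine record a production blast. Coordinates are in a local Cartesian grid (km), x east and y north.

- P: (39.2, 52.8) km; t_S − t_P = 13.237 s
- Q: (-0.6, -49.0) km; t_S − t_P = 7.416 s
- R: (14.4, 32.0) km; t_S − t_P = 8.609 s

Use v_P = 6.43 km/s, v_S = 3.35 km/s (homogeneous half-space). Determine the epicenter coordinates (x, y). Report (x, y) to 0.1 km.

Distance from S−P lag: d = Δt · v_P v_S / (v_P − v_S) = Δt · (6.43·3.35)/(6.43−3.35) ≈ 6.9937·Δt.
So d_P = 92.58, d_Q = 51.87, d_R = 60.21 km.
Circle about each station: (x − 39.2)² + (y − 52.8)² = 92.58²; (x + 0.6)² + (y + 49.0)² = 51.87²; (x − 14.4)² + (y − 32.0)² = 60.21².
Subtracting the P equation from the Q and R equations removes the quadratic terms:
-79.6 x − 203.6 y = 3957.44
-49.6 x − 41.6 y = 1852.69
Solving the 2×2 system: x ≈ -31.3, y ≈ -7.2 km.

x ≈ -31.3 km, y ≈ -7.2 km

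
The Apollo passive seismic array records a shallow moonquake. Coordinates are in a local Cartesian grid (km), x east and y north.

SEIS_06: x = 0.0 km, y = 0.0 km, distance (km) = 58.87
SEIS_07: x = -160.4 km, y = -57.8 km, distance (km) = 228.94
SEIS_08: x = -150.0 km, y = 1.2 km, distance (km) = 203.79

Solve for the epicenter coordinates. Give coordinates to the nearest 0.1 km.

Circle about each station: x² + y² = 58.87²; (x + 160.4)² + (y + 57.8)² = 228.94²; (x + 150.0)² + (y − 1.2)² = 203.79².
Subtracting the SEIS_06 equation from the SEIS_07 and SEIS_08 equations removes the quadratic terms:
-320.8 x − 115.6 y = -19878.85
-300.0 x + 2.4 y = -15563.25
Solving the 2×2 system: x ≈ 52.1, y ≈ 27.4 km.

52.1 km east, 27.4 km north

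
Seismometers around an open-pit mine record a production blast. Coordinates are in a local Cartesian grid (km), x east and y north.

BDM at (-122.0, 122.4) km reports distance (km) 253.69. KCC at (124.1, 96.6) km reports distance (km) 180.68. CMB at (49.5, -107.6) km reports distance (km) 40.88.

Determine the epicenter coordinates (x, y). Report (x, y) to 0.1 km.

(47.0, -66.8)

Circle about each station: (x + 122.0)² + (y − 122.4)² = 253.69²; (x − 124.1)² + (y − 96.6)² = 180.68²; (x − 49.5)² + (y + 107.6)² = 40.88².
Subtracting the BDM equation from the KCC and CMB equations removes the quadratic terms:
492.2 x − 51.6 y = 26579.96
343.0 x − 460.0 y = 46849.69
Solving the 2×2 system: x ≈ 47.0, y ≈ -66.8 km.
Check against BDM (with the unrounded x, y): √((x + 122.0)²+(y − 122.4)²) = 253.69 ≈ 253.69 km. ✓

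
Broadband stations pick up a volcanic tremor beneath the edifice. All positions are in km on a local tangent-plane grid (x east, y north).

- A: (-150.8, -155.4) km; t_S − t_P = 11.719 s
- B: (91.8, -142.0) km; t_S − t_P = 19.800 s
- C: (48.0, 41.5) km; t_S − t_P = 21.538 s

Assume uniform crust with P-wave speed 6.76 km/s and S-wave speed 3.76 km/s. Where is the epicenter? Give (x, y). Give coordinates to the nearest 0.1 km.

x ≈ -70.0 km, y ≈ -97.7 km

Distance from S−P lag: d = Δt · v_P v_S / (v_P − v_S) = Δt · (6.76·3.76)/(6.76−3.76) ≈ 8.4725·Δt.
So d_A = 99.29, d_B = 167.76, d_C = 182.48 km.
Circle about each station: (x + 150.8)² + (y + 155.4)² = 99.29²; (x − 91.8)² + (y + 142.0)² = 167.76²; (x − 48.0)² + (y − 41.5)² = 182.48².
Subtracting the A equation from the B and C equations removes the quadratic terms:
485.2 x + 26.8 y = -36583.47
397.6 x + 393.8 y = -66304.00
Solving the 2×2 system: x ≈ -70.0, y ≈ -97.7 km.
Check against A (with the unrounded x, y): √((x + 150.8)²+(y + 155.4)²) = 99.29 ≈ 99.29 km. ✓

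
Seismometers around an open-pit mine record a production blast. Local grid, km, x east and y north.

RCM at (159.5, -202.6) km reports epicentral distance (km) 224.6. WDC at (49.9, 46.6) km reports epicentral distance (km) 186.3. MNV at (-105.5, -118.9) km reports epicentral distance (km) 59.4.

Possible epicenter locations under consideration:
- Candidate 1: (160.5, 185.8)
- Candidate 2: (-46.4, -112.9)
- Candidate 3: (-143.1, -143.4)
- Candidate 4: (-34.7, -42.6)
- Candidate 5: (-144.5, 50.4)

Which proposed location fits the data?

For each candidate, compare |candidate − station| to the reported distance:
Candidate 1: residuals RCM 163.8, WDC 8.5, MNV 345.1 → max 345.1 km
Candidate 2: residuals RCM 0.0, WDC 0.0, MNV 0.0 → max 0.0 km
Candidate 3: residuals RCM 83.7, WDC 84.5, MNV 14.5 → max 84.5 km
Candidate 4: residuals RCM 27.0, WDC 63.4, MNV 44.7 → max 63.4 km
Candidate 5: residuals RCM 170.9, WDC 8.1, MNV 114.3 → max 170.9 km
Only Candidate 2 has all residuals ≈ 0.

Candidate 2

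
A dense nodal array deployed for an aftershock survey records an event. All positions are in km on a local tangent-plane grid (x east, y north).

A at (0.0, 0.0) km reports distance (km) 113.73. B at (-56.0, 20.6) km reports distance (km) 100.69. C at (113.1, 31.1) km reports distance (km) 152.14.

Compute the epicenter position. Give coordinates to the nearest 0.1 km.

(-15.3, 112.7)

Circle about each station: x² + y² = 113.73²; (x + 56.0)² + (y − 20.6)² = 100.69²; (x − 113.1)² + (y − 31.1)² = 152.14².
Subtracting pairs of circle equations eliminates x²+y² and gives linear equations (the radical axes):
-112.0 x + 41.2 y = 6356.40
226.2 x + 62.2 y = 3546.75
Solving the 2×2 system: x ≈ -15.3, y ≈ 112.7 km.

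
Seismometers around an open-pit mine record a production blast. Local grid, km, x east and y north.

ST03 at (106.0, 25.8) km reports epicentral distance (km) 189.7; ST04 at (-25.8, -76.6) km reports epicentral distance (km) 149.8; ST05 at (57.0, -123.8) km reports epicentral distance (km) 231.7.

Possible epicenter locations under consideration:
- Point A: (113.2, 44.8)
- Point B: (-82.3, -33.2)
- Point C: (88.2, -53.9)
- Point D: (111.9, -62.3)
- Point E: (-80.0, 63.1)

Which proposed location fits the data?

Point E

For each candidate, compare |candidate − station| to the reported distance:
Point A: residuals ST03 169.4, ST04 34.8, ST05 54.0 → max 169.4 km
Point B: residuals ST03 7.6, ST04 78.6, ST05 65.5 → max 78.6 km
Point C: residuals ST03 108.0, ST04 33.6, ST05 155.2 → max 155.2 km
Point D: residuals ST03 101.4, ST04 11.4, ST05 149.3 → max 149.3 km
Point E: residuals ST03 0.0, ST04 0.0, ST05 0.0 → max 0.0 km
Only Point E has all residuals ≈ 0.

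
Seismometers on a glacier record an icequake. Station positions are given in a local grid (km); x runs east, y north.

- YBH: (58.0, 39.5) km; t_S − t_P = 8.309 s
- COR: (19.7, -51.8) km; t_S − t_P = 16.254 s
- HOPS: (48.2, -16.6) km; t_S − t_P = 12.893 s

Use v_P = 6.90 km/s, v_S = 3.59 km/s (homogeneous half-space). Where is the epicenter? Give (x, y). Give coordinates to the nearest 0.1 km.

Distance from S−P lag: d = Δt · v_P v_S / (v_P − v_S) = Δt · (6.90·3.59)/(6.90−3.59) ≈ 7.4837·Δt.
So d_YBH = 62.18, d_COR = 121.64, d_HOPS = 96.49 km.
Circle about each station: (x − 58.0)² + (y − 39.5)² = 62.18²; (x − 19.7)² + (y + 51.8)² = 121.64²; (x − 48.2)² + (y + 16.6)² = 96.49².
Subtracting the YBH equation from the COR and HOPS equations removes the quadratic terms:
-76.6 x − 182.6 y = -12782.86
-19.6 x − 112.2 y = -7769.42
Solving the 2×2 system: x ≈ 3.1, y ≈ 68.7 km.
Check against YBH (with the unrounded x, y): √((x − 58.0)²+(y − 39.5)²) = 62.19 ≈ 62.18 km. ✓

(3.1, 68.7)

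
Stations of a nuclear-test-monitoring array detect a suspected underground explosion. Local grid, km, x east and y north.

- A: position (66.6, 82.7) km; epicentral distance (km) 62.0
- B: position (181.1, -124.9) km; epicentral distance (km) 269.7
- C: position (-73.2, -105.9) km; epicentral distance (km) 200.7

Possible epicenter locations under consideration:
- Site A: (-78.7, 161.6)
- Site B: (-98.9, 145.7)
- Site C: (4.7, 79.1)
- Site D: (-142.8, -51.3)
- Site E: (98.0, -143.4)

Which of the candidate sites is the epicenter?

Site C

For each candidate, compare |candidate − station| to the reported distance:
Site A: residuals A 103.3, B 117.1, C 66.9 → max 117.1 km
Site B: residuals A 115.1, B 119.7, C 52.2 → max 119.7 km
Site C: residuals A 0.0, B 0.0, C 0.0 → max 0.0 km
Site D: residuals A 186.6, B 62.5, C 112.2 → max 186.6 km
Site E: residuals A 166.3, B 184.6, C 25.4 → max 184.6 km
Only Site C has all residuals ≈ 0.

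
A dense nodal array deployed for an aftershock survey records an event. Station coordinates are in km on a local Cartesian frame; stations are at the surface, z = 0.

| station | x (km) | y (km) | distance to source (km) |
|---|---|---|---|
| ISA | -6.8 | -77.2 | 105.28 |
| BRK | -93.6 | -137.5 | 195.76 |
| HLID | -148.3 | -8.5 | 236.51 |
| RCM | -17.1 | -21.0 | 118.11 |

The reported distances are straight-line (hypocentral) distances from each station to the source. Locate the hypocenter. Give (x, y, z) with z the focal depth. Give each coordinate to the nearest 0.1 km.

Each station gives a sphere (x−x_i)² + (y−y_i)² + z² = d_i² (stations at z=0).
Subtracting the ISA sphere from BRK and HLID: z² cancels, leaving linear equations in x and y:
-173.6 x − 120.6 y = -5576.97
-283.0 x + 137.4 y = -28794.04
Solving: x ≈ 73.106, y ≈ -58.990 km (keep extra digits for the depth step; rounded: 73.1, -59.0).
Then from the ISA sphere: z² = 105.28² − (x + 6.8)² − (y + 77.2)² with x = 73.106, y = -58.990, so z ≈ 66.086 ≈ 66.1 km.
Check against RCM (with the unrounded solution): distance 118.10 ≈ 118.11 km. ✓

(73.1, -59.0, 66.1)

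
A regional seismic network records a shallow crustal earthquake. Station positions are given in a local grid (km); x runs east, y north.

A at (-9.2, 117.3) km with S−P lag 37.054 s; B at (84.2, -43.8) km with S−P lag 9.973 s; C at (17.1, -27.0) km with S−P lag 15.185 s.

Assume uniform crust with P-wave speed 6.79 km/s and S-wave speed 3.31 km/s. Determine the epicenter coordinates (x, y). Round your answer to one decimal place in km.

Distance from S−P lag: d = Δt · v_P v_S / (v_P − v_S) = Δt · (6.79·3.31)/(6.79−3.31) ≈ 6.4583·Δt.
So d_A = 239.31, d_B = 64.41, d_C = 98.07 km.
Circle about each station: (x + 9.2)² + (y − 117.3)² = 239.31²; (x − 84.2)² + (y + 43.8)² = 64.41²; (x − 17.1)² + (y + 27.0)² = 98.07².
Subtracting the A equation from the B and C equations removes the quadratic terms:
186.8 x − 322.2 y = 48284.78
52.6 x − 288.6 y = 34829.03
Solving the 2×2 system: x ≈ 73.4, y ≈ -107.3 km.

(73.4, -107.3)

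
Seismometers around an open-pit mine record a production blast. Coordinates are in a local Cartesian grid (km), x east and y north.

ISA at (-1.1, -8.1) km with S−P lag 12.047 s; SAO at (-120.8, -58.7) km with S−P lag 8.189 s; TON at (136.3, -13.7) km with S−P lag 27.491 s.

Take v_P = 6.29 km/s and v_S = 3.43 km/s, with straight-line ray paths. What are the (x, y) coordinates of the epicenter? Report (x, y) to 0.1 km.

x ≈ -61.5 km, y ≈ -76.0 km

Distance from S−P lag: d = Δt · v_P v_S / (v_P − v_S) = Δt · (6.29·3.43)/(6.29−3.43) ≈ 7.5436·Δt.
So d_ISA = 90.88, d_SAO = 61.77, d_TON = 207.38 km.
Circle about each station: (x + 1.1)² + (y + 8.1)² = 90.88²; (x + 120.8)² + (y + 58.7)² = 61.77²; (x − 136.3)² + (y + 13.7)² = 207.38².
Subtracting pairs of circle equations eliminates x²+y² and gives linear equations (the radical axes):
-239.4 x − 101.2 y = 22415.15
274.8 x − 11.2 y = -16048.73
Solving the 2×2 system: x ≈ -61.5, y ≈ -76.0 km.
Check against ISA (with the unrounded x, y): √((x + 1.1)²+(y + 8.1)²) = 90.88 ≈ 90.88 km. ✓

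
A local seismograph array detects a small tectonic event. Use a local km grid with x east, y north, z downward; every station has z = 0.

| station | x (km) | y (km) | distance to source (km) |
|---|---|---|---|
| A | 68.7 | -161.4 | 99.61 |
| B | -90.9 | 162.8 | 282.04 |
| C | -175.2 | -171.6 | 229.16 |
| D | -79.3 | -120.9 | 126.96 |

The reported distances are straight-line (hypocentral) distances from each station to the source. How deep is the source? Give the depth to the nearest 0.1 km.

Each station gives a sphere (x−x_i)² + (y−y_i)² + z² = d_i² (stations at z=0).
Subtracting the A sphere from B and C: z² cancels, leaving linear equations in x and y:
-319.2 x + 648.4 y = -65627.41
-487.8 x − 20.4 y = -13220.20
Solving: x ≈ 30.702, y ≈ -86.100 km (keep extra digits for the depth step; rounded: 30.7, -86.1).
Then from the A sphere: z² = 99.61² − (x − 68.7)² − (y + 161.4)² with x = 30.702, y = -86.100, so z ≈ 52.993 ≈ 53.0 km.
Check against D (with the unrounded solution): distance 126.96 ≈ 126.96 km. ✓

z ≈ 53.0 km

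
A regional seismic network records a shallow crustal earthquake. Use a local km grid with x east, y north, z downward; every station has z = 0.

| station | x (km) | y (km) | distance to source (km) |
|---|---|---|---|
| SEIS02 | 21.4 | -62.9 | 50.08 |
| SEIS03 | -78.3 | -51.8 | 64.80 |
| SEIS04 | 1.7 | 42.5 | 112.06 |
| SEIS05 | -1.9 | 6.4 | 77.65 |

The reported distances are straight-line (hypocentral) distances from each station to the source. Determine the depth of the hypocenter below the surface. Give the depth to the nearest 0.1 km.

depth ≈ 27.1 km

Each station gives a sphere (x−x_i)² + (y−y_i)² + z² = d_i² (stations at z=0).
Subtracting the SEIS02 sphere from SEIS03 and SEIS04: z² cancels, leaving linear equations in x and y:
-199.4 x + 22.2 y = 2708.73
-39.4 x + 210.8 y = -12654.67
Solving: x ≈ -20.699, y ≈ -63.900 km (keep extra digits for the depth step; rounded: -20.7, -63.9).
Then from the SEIS02 sphere: z² = 50.08² − (x − 21.4)² − (y + 62.9)² with x = -20.699, y = -63.900, so z ≈ 27.105 ≈ 27.1 km.
Check against SEIS05 (with the unrounded solution): distance 77.65 ≈ 77.65 km. ✓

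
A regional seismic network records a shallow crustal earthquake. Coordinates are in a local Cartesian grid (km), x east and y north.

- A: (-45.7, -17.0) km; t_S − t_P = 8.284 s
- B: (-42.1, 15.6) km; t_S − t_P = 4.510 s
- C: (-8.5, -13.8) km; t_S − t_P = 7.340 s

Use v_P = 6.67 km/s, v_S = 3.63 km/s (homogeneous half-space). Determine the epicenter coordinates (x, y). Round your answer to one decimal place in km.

(-19.6, 43.6)

Distance from S−P lag: d = Δt · v_P v_S / (v_P − v_S) = Δt · (6.67·3.63)/(6.67−3.63) ≈ 7.9645·Δt.
So d_A = 65.98, d_B = 35.92, d_C = 58.46 km.
Circle about each station: (x + 45.7)² + (y + 17.0)² = 65.98²; (x + 42.1)² + (y − 15.6)² = 35.92²; (x + 8.5)² + (y + 13.8)² = 58.46².
Subtracting the A equation from the B and C equations removes the quadratic terms:
7.2 x + 65.2 y = 2701.39
74.4 x + 6.4 y = -1179.01
Solving the 2×2 system: x ≈ -19.6, y ≈ 43.6 km.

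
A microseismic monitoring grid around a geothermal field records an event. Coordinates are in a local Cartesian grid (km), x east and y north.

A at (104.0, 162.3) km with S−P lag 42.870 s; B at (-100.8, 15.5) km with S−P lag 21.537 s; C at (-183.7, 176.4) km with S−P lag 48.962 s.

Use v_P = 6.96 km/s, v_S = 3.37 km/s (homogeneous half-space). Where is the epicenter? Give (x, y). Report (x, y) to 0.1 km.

Distance from S−P lag: d = Δt · v_P v_S / (v_P − v_S) = Δt · (6.96·3.37)/(6.96−3.37) ≈ 6.5335·Δt.
So d_A = 280.09, d_B = 140.71, d_C = 319.89 km.
Circle about each station: (x − 104.0)² + (y − 162.3)² = 280.09²; (x + 100.8)² + (y − 15.5)² = 140.71²; (x + 183.7)² + (y − 176.4)² = 319.89².
Subtracting the A equation from the B and C equations removes the quadratic terms:
-409.6 x − 293.6 y = 31894.70
-575.4 x + 28.2 y = 3826.16
Solving the 2×2 system: x ≈ -11.2, y ≈ -93.0 km.

(-11.2, -93.0)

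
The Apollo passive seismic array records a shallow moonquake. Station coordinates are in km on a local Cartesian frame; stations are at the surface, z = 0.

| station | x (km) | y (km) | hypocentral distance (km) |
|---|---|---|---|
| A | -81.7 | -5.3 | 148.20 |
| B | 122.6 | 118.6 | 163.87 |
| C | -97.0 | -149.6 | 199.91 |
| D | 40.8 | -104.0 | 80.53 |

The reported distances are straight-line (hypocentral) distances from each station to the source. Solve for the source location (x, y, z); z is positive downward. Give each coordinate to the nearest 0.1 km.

Each station gives a sphere (x−x_i)² + (y−y_i)² + z² = d_i² (stations at z=0).
Subtracting the A sphere from B and C: z² cancels, leaving linear equations in x and y:
408.6 x + 247.8 y = 17503.60
-30.6 x − 288.6 y = 7085.41
Solving: x ≈ 61.694, y ≈ -31.092 km (keep extra digits for the depth step; rounded: 61.7, -31.1).
Then from the A sphere: z² = 148.20² − (x + 81.7)² − (y + 5.3)² with x = 61.694, y = -31.092, so z ≈ 27.133 ≈ 27.1 km.

(61.7, -31.1, 27.1)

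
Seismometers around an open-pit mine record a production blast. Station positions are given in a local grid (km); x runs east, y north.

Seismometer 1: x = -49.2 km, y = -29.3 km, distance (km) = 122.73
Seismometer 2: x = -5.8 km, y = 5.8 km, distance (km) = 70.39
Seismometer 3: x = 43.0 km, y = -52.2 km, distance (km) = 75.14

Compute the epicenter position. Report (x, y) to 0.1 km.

Circle about each station: (x + 49.2)² + (y + 29.3)² = 122.73²; (x + 5.8)² + (y − 5.8)² = 70.39²; (x − 43.0)² + (y + 52.2)² = 75.14².
Subtracting pairs of circle equations eliminates x²+y² and gives linear equations (the radical axes):
86.8 x + 70.2 y = 6896.05
184.4 x − 45.8 y = 10711.34
Solving the 2×2 system: x ≈ 63.1, y ≈ 20.2 km.

x ≈ 63.1 km, y ≈ 20.2 km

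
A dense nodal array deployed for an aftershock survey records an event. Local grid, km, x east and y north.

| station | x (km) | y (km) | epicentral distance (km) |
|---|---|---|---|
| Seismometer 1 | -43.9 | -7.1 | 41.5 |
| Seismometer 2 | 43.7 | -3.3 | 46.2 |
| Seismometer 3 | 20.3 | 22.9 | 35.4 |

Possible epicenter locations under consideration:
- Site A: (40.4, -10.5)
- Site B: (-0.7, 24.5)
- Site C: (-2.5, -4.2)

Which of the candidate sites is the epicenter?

For each candidate, compare |candidate − station| to the reported distance:
Site A: residuals Seismometer 1 42.9, Seismometer 2 38.3, Seismometer 3 3.6 → max 42.9 km
Site B: residuals Seismometer 1 12.0, Seismometer 2 6.2, Seismometer 3 14.3 → max 14.3 km
Site C: residuals Seismometer 1 0.0, Seismometer 2 0.0, Seismometer 3 0.0 → max 0.0 km
Only Site C has all residuals ≈ 0.

Site C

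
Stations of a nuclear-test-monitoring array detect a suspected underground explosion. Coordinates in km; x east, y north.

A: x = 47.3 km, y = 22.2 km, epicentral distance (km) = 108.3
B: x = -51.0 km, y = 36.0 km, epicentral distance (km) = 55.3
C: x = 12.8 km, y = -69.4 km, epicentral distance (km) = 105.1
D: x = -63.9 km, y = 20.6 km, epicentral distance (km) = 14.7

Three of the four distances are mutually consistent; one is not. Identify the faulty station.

Solve using three stations at a time. Using A, C, D (subtract circle equations pairwise → linear system) gives (x, y) ≈ (-59.9, 6.5).
Distances from that point to each station vs reported:
  A: calculated 108.3 vs reported 108.3 → residual 0.0 km
  B: calculated 30.8 vs reported 55.3 → residual 24.5 km
  C: calculated 105.1 vs reported 105.1 → residual 0.0 km
  D: calculated 14.6 vs reported 14.7 → residual 0.1 km
A, C, D are mutually consistent (residuals ≈ 0); B is off by 24.5 km.

B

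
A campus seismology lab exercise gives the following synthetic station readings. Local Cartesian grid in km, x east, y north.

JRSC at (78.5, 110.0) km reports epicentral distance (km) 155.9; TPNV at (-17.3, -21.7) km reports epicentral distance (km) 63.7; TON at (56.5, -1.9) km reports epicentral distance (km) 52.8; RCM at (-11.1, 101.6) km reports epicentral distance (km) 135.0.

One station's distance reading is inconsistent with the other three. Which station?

TPNV

Solve using three stations at a time. Using JRSC, TON, RCM (subtract circle equations pairwise → linear system) gives (x, y) ≈ (12.6, -31.3).
Distances from that point to each station vs reported:
  JRSC: calculated 155.9 vs reported 155.9 → residual 0.0 km
  TPNV: calculated 31.4 vs reported 63.7 → residual 32.3 km
  TON: calculated 52.8 vs reported 52.8 → residual 0.0 km
  RCM: calculated 135.0 vs reported 135.0 → residual 0.0 km
JRSC, TON, RCM are mutually consistent (residuals ≈ 0); TPNV is off by 32.3 km.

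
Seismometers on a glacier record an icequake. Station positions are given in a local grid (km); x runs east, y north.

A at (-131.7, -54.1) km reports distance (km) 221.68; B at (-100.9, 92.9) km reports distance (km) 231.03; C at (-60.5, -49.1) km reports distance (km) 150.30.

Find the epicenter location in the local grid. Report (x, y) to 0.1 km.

Circle about each station: (x + 131.7)² + (y + 54.1)² = 221.68²; (x + 100.9)² + (y − 92.9)² = 231.03²; (x + 60.5)² + (y + 49.1)² = 150.30².
Subtracting pairs of circle equations eliminates x²+y² and gives linear equations (the radical axes):
61.6 x + 294.0 y = -5693.32
142.4 x + 10.0 y = 12351.29
Solving the 2×2 system: x ≈ 89.4, y ≈ -38.1 km.

(89.4, -38.1)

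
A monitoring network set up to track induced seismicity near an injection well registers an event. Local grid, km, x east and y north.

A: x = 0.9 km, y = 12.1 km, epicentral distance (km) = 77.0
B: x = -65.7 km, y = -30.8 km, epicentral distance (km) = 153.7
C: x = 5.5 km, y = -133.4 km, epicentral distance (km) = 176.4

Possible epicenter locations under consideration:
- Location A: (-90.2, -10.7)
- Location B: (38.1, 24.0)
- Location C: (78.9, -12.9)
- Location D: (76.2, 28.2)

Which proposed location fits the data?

Location D

For each candidate, compare |candidate − station| to the reported distance:
Location A: residuals A 16.9, B 122.0, C 20.8 → max 122.0 km
Location B: residuals A 37.9, B 36.3, C 15.7 → max 37.9 km
Location C: residuals A 4.9, B 8.0, C 35.3 → max 35.3 km
Location D: residuals A 0.0, B 0.0, C 0.0 → max 0.0 km
Only Location D has all residuals ≈ 0.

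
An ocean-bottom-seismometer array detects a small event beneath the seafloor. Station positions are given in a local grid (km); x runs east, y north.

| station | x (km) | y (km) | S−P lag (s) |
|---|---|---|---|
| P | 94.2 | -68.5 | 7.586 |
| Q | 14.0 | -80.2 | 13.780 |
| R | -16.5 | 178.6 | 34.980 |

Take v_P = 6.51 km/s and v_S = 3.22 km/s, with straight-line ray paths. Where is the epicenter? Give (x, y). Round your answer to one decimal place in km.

Distance from S−P lag: d = Δt · v_P v_S / (v_P − v_S) = Δt · (6.51·3.22)/(6.51−3.22) ≈ 6.3715·Δt.
So d_P = 48.33, d_Q = 87.80, d_R = 222.87 km.
Circle about each station: (x − 94.2)² + (y + 68.5)² = 48.33²; (x − 14.0)² + (y + 80.2)² = 87.80²; (x + 16.5)² + (y − 178.6)² = 222.87².
Subtracting the P equation from the Q and R equations removes the quadratic terms:
-160.4 x − 23.4 y = -12310.90
-221.4 x + 494.2 y = -28730.93
Solving the 2×2 system: x ≈ 80.0, y ≈ -22.3 km.
Check against P (with the unrounded x, y): √((x − 94.2)²+(y + 68.5)²) = 48.34 ≈ 48.33 km. ✓

80.0 km east, -22.3 km north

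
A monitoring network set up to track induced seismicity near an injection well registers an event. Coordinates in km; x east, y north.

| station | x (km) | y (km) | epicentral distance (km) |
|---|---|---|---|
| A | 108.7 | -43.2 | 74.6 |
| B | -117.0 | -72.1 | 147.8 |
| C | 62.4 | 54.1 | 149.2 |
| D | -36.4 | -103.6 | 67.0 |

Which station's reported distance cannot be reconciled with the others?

A

Solve using three stations at a time. Using B, C, D (subtract circle equations pairwise → linear system) gives (x, y) ≈ (29.6, -91.5).
Distances from that point to each station vs reported:
  A: calculated 92.7 vs reported 74.6 → residual 18.1 km
  B: calculated 147.8 vs reported 147.8 → residual 0.0 km
  C: calculated 149.2 vs reported 149.2 → residual 0.0 km
  D: calculated 67.1 vs reported 67.0 → residual 0.1 km
B, C, D are mutually consistent (residuals ≈ 0); A is off by 18.1 km.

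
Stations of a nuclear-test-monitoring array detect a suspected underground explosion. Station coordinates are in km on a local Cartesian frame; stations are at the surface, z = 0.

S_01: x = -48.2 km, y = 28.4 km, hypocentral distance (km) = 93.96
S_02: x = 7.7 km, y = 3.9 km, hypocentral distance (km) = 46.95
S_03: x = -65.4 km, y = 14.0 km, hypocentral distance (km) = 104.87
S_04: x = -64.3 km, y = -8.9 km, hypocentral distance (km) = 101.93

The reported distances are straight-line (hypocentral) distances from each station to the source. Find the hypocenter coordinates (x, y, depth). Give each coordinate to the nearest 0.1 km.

Each station gives a sphere (x−x_i)² + (y−y_i)² + z² = d_i² (stations at z=0).
Subtracting the S_01 sphere from S_02 and S_03: z² cancels, leaving linear equations in x and y:
111.8 x − 49.0 y = 3568.88
-34.4 x − 28.8 y = -825.88
Solving: x ≈ 29.203, y ≈ -6.205 km (keep extra digits for the depth step; rounded: 29.2, -6.2).
Then from the S_01 sphere: z² = 93.96² − (x + 48.2)² − (y − 28.4)² with x = 29.203, y = -6.205, so z ≈ 40.494 ≈ 40.5 km.

x ≈ 29.2 km, y ≈ -6.2 km, depth ≈ 40.5 km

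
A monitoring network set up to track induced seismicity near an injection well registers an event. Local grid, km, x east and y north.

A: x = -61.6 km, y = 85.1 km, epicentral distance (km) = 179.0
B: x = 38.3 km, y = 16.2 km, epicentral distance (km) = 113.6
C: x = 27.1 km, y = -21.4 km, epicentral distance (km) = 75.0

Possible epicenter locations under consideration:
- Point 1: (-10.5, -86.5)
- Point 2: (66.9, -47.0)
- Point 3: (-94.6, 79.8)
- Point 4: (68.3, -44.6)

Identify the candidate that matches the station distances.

For each candidate, compare |candidate − station| to the reported distance:
Point 1: residuals A 0.0, B 0.1, C 0.2 → max 0.2 km
Point 2: residuals A 5.3, B 44.2, C 27.7 → max 44.2 km
Point 3: residuals A 145.6, B 33.7, C 83.3 → max 145.6 km
Point 4: residuals A 4.6, B 45.8, C 27.7 → max 45.8 km
Only Point 1 has all residuals ≈ 0.

Point 1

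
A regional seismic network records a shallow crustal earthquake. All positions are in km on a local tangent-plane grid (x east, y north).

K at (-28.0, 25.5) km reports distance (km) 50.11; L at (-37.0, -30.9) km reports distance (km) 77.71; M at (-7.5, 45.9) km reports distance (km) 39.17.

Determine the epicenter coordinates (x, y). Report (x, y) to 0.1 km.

Circle about each station: (x + 28.0)² + (y − 25.5)² = 50.11²; (x + 37.0)² + (y + 30.9)² = 77.71²; (x + 7.5)² + (y − 45.9)² = 39.17².
Subtracting pairs of circle equations eliminates x²+y² and gives linear equations (the radical axes):
-18.0 x − 112.8 y = -2638.27
41.0 x + 40.8 y = 1705.53
Solving the 2×2 system: x ≈ 21.8, y ≈ 19.9 km.
Check against K (with the unrounded x, y): √((x + 28.0)²+(y − 25.5)²) = 50.10 ≈ 50.11 km. ✓

21.8 km east, 19.9 km north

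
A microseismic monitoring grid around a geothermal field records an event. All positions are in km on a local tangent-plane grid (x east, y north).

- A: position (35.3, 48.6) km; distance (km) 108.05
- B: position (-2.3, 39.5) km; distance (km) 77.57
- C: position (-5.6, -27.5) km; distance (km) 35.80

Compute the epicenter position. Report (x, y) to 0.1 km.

Circle about each station: (x − 35.3)² + (y − 48.6)² = 108.05²; (x + 2.3)² + (y − 39.5)² = 77.57²; (x + 5.6)² + (y + 27.5)² = 35.80².
Subtracting the A equation from the B and C equations removes the quadratic terms:
-75.2 x − 18.2 y = 3615.19
-81.8 x − 152.2 y = 7572.72
Solving the 2×2 system: x ≈ -41.4, y ≈ -27.5 km.

-41.4 km east, -27.5 km north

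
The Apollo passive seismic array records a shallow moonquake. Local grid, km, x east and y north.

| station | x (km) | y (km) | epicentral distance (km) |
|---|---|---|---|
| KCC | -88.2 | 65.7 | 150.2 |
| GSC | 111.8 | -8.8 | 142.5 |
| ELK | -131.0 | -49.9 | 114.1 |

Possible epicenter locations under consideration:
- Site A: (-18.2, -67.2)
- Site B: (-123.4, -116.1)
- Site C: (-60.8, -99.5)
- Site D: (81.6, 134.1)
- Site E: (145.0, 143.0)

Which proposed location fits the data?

Site A

For each candidate, compare |candidate − station| to the reported distance:
Site A: residuals KCC 0.0, GSC 0.0, ELK 0.0 → max 0.0 km
Site B: residuals KCC 35.0, GSC 116.0, ELK 47.5 → max 116.0 km
Site C: residuals KCC 17.3, GSC 52.5, ELK 28.1 → max 52.5 km
Site D: residuals KCC 32.9, GSC 3.6, ELK 167.1 → max 167.1 km
Site E: residuals KCC 95.5, GSC 12.9, ELK 222.6 → max 222.6 km
Only Site A has all residuals ≈ 0.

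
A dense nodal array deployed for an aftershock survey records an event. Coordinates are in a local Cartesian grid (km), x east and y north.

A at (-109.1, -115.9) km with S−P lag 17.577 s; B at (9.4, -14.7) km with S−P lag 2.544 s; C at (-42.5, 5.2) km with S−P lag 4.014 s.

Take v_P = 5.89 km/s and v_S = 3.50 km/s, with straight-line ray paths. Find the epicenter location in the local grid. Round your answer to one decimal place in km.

(-8.7, -2.3)

Distance from S−P lag: d = Δt · v_P v_S / (v_P − v_S) = Δt · (5.89·3.50)/(5.89−3.50) ≈ 8.6255·Δt.
So d_A = 151.61, d_B = 21.94, d_C = 34.62 km.
Circle about each station: (x + 109.1)² + (y + 115.9)² = 151.61²; (x − 9.4)² + (y + 14.7)² = 21.94²; (x + 42.5)² + (y − 5.2)² = 34.62².
Subtracting the A equation from the B and C equations removes the quadratic terms:
237.0 x + 202.4 y = -2526.94
133.2 x + 242.2 y = -1715.28
Solving the 2×2 system: x ≈ -8.7, y ≈ -2.3 km.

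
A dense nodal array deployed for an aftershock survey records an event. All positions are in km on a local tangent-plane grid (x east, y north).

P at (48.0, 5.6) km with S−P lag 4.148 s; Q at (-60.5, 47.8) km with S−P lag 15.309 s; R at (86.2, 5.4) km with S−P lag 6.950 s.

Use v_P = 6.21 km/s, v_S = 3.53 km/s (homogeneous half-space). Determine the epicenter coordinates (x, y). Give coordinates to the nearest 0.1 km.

Distance from S−P lag: d = Δt · v_P v_S / (v_P − v_S) = Δt · (6.21·3.53)/(6.21−3.53) ≈ 8.1796·Δt.
So d_P = 33.93, d_Q = 125.22, d_R = 56.85 km.
Circle about each station: (x − 48.0)² + (y − 5.6)² = 33.93²; (x + 60.5)² + (y − 47.8)² = 125.22²; (x − 86.2)² + (y − 5.4)² = 56.85².
Subtracting the P equation from the Q and R equations removes the quadratic terms:
-217.0 x + 84.4 y = -10919.07
76.4 x − 0.4 y = 3043.56
Solving the 2×2 system: x ≈ 39.7, y ≈ -27.3 km.

x ≈ 39.7 km, y ≈ -27.3 km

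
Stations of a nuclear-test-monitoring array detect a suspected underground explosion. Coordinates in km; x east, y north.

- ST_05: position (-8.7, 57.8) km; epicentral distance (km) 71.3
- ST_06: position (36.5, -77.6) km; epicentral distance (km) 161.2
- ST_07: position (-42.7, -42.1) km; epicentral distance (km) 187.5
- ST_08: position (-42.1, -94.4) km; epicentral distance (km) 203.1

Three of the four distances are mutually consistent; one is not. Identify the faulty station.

Solve using three stations at a time. Using ST_05, ST_06, ST_08 (subtract circle equations pairwise → linear system) gives (x, y) ≈ (58.4, 82.1).
Distances from that point to each station vs reported:
  ST_05: calculated 71.3 vs reported 71.3 → residual 0.0 km
  ST_06: calculated 161.2 vs reported 161.2 → residual 0.0 km
  ST_07: calculated 160.1 vs reported 187.5 → residual 27.4 km
  ST_08: calculated 203.1 vs reported 203.1 → residual 0.0 km
ST_05, ST_06, ST_08 are mutually consistent (residuals ≈ 0); ST_07 is off by 27.4 km.

ST_07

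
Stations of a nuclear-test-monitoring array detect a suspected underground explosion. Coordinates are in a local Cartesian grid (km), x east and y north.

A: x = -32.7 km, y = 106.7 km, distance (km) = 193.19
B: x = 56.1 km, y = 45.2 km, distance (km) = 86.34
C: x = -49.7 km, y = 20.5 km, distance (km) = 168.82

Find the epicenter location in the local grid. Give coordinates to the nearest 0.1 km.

Circle about each station: (x + 32.7)² + (y − 106.7)² = 193.19²; (x − 56.1)² + (y − 45.2)² = 86.34²; (x + 49.7)² + (y − 20.5)² = 168.82².
Subtracting the A equation from the B and C equations removes the quadratic terms:
177.6 x − 123.0 y = 22603.85
-34.0 x − 172.4 y = -741.66
Solving the 2×2 system: x ≈ 114.6, y ≈ -18.3 km.
Check against A (with the unrounded x, y): √((x + 32.7)²+(y − 106.7)²) = 193.19 ≈ 193.19 km. ✓

(114.6, -18.3)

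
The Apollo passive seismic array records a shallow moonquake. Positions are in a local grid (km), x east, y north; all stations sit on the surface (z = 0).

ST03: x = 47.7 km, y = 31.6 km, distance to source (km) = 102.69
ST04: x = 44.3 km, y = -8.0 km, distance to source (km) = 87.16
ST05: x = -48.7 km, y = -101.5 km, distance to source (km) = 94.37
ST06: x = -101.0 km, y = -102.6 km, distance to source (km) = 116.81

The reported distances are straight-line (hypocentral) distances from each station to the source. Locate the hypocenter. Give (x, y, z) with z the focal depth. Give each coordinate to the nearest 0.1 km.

Each station gives a sphere (x−x_i)² + (y−y_i)² + z² = d_i² (stations at z=0).
Subtracting the ST03 sphere from ST04 and ST05: z² cancels, leaving linear equations in x and y:
-6.8 x − 79.2 y = 1701.01
-192.8 x − 266.2 y = 11039.63
Solving: x ≈ -31.318, y ≈ -18.788 km (keep extra digits for the depth step; rounded: -31.3, -18.8).
Then from the ST03 sphere: z² = 102.69² − (x − 47.7)² − (y − 31.6)² with x = -31.318, y = -18.788, so z ≈ 41.981 ≈ 42.0 km.
Check against ST06 (with the unrounded solution): distance 116.80 ≈ 116.81 km. ✓

(-31.3, -18.8, 42.0)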